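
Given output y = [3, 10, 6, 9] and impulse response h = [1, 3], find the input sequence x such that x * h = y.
Deconvolve y=[3, 10, 6, 9] by h=[1, 3]. Since h[0]=1, solve forward: x[0] = y[0] / 1 = 3; x[1] = (y[1] - 3×3) / 1 = 1; x[2] = (y[2] - 1×3) / 1 = 3. So x = [3, 1, 3]. Check by forward convolution: y[0] = 3×1 = 3; y[1] = 3×3 + 1×1 = 10; y[2] = 1×3 + 3×1 = 6; y[3] = 3×3 = 9

[3, 1, 3]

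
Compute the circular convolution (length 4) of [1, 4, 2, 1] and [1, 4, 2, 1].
Use y[k] = Σ_j s[j]·t[(k-j) mod 4]. y[0] = 1×1 + 4×1 + 2×2 + 1×4 = 13; y[1] = 1×4 + 4×1 + 2×1 + 1×2 = 12; y[2] = 1×2 + 4×4 + 2×1 + 1×1 = 21; y[3] = 1×1 + 4×2 + 2×4 + 1×1 = 18. Result: [13, 12, 21, 18]

[13, 12, 21, 18]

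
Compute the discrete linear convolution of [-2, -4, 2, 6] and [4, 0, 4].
y[0] = -2×4 = -8; y[1] = -2×0 + -4×4 = -16; y[2] = -2×4 + -4×0 + 2×4 = 0; y[3] = -4×4 + 2×0 + 6×4 = 8; y[4] = 2×4 + 6×0 = 8; y[5] = 6×4 = 24

[-8, -16, 0, 8, 8, 24]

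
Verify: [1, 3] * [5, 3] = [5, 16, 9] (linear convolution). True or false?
Recompute linear convolution of [1, 3] and [5, 3]: y[0] = 1×5 = 5; y[1] = 1×3 + 3×5 = 18; y[2] = 3×3 = 9 → [5, 18, 9]. Compare to given [5, 16, 9]: they differ at index 1: given 16, correct 18, so answer: No

No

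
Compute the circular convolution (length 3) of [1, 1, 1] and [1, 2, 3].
Use y[k] = Σ_j f[j]·g[(k-j) mod 3]. y[0] = 1×1 + 1×3 + 1×2 = 6; y[1] = 1×2 + 1×1 + 1×3 = 6; y[2] = 1×3 + 1×2 + 1×1 = 6. Result: [6, 6, 6]

[6, 6, 6]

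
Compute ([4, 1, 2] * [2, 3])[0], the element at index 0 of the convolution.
Use y[k] = Σ_i a[i]·b[k-i] at k=0. y[0] = 4×2 = 8

8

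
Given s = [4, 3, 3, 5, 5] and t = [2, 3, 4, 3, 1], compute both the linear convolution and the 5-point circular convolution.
Linear: y_lin[0] = 4×2 = 8; y_lin[1] = 4×3 + 3×2 = 18; y_lin[2] = 4×4 + 3×3 + 3×2 = 31; y_lin[3] = 4×3 + 3×4 + 3×3 + 5×2 = 43; y_lin[4] = 4×1 + 3×3 + 3×4 + 5×3 + 5×2 = 50; y_lin[5] = 3×1 + 3×3 + 5×4 + 5×3 = 47; y_lin[6] = 3×1 + 5×3 + 5×4 = 38; y_lin[7] = 5×1 + 5×3 = 20; y_lin[8] = 5×1 = 5 → [8, 18, 31, 43, 50, 47, 38, 20, 5]. Circular (length 5): y[0] = 4×2 + 3×1 + 3×3 + 5×4 + 5×3 = 55; y[1] = 4×3 + 3×2 + 3×1 + 5×3 + 5×4 = 56; y[2] = 4×4 + 3×3 + 3×2 + 5×1 + 5×3 = 51; y[3] = 4×3 + 3×4 + 3×3 + 5×2 + 5×1 = 48; y[4] = 4×1 + 3×3 + 3×4 + 5×3 + 5×2 = 50 → [55, 56, 51, 48, 50]

Linear: [8, 18, 31, 43, 50, 47, 38, 20, 5], Circular: [55, 56, 51, 48, 50]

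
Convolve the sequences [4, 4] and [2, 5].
y[0] = 4×2 = 8; y[1] = 4×5 + 4×2 = 28; y[2] = 4×5 = 20

[8, 28, 20]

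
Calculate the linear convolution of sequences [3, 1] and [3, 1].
y[0] = 3×3 = 9; y[1] = 3×1 + 1×3 = 6; y[2] = 1×1 = 1

[9, 6, 1]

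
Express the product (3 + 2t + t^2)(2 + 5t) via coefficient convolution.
Ascending coefficients: a = [3, 2, 1], b = [2, 5]. c[0] = 3×2 = 6; c[1] = 3×5 + 2×2 = 19; c[2] = 2×5 + 1×2 = 12; c[3] = 1×5 = 5. Result coefficients: [6, 19, 12, 5] → 6 + 19t + 12t^2 + 5t^3

6 + 19t + 12t^2 + 5t^3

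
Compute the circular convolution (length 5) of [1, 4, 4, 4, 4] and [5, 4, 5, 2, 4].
Use y[k] = Σ_j f[j]·g[(k-j) mod 5]. y[0] = 1×5 + 4×4 + 4×2 + 4×5 + 4×4 = 65; y[1] = 1×4 + 4×5 + 4×4 + 4×2 + 4×5 = 68; y[2] = 1×5 + 4×4 + 4×5 + 4×4 + 4×2 = 65; y[3] = 1×2 + 4×5 + 4×4 + 4×5 + 4×4 = 74; y[4] = 1×4 + 4×2 + 4×5 + 4×4 + 4×5 = 68. Result: [65, 68, 65, 74, 68]

[65, 68, 65, 74, 68]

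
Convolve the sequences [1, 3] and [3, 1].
y[0] = 1×3 = 3; y[1] = 1×1 + 3×3 = 10; y[2] = 3×1 = 3

[3, 10, 3]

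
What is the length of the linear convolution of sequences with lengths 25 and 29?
Linear/full convolution length: m + n - 1 = 25 + 29 - 1 = 53

53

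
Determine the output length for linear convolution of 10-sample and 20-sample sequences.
Linear/full convolution length: m + n - 1 = 10 + 20 - 1 = 29

29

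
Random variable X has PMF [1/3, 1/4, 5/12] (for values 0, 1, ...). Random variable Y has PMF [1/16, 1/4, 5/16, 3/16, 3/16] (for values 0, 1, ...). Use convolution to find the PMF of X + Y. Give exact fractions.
P(X+Y=k) = Σ_i P(X=i)·P(Y=k-i) — a convolution of [1/3, 1/4, 5/12] and [1/16, 1/4, 5/16, 3/16, 3/16]. P(X+Y=0) = (1/3)×(1/16) = 1/48; P(X+Y=1) = (1/3)×(1/4) + (1/4)×(1/16) = 1/12 + 1/64 = 19/192; P(X+Y=2) = (1/3)×(5/16) + (1/4)×(1/4) + (5/12)×(1/16) = 5/48 + 1/16 + 5/192 = 37/192; P(X+Y=3) = (1/3)×(3/16) + (1/4)×(5/16) + (5/12)×(1/4) = 1/16 + 5/64 + 5/48 = 47/192; P(X+Y=4) = (1/3)×(3/16) + (1/4)×(3/16) + (5/12)×(5/16) = 1/16 + 3/64 + 25/192 = 23/96; P(X+Y=5) = (1/4)×(3/16) + (5/12)×(3/16) = 3/64 + 5/64 = 1/8; P(X+Y=6) = (5/12)×(3/16) = 5/64. PMF: [1/48, 19/192, 37/192, 47/192, 23/96, 1/8, 5/64] (sums to 1 ✓)

[1/48, 19/192, 37/192, 47/192, 23/96, 1/8, 5/64]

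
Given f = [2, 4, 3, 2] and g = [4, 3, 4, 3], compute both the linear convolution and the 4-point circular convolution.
Linear: y_lin[0] = 2×4 = 8; y_lin[1] = 2×3 + 4×4 = 22; y_lin[2] = 2×4 + 4×3 + 3×4 = 32; y_lin[3] = 2×3 + 4×4 + 3×3 + 2×4 = 39; y_lin[4] = 4×3 + 3×4 + 2×3 = 30; y_lin[5] = 3×3 + 2×4 = 17; y_lin[6] = 2×3 = 6 → [8, 22, 32, 39, 30, 17, 6]. Circular (length 4): y[0] = 2×4 + 4×3 + 3×4 + 2×3 = 38; y[1] = 2×3 + 4×4 + 3×3 + 2×4 = 39; y[2] = 2×4 + 4×3 + 3×4 + 2×3 = 38; y[3] = 2×3 + 4×4 + 3×3 + 2×4 = 39 → [38, 39, 38, 39]

Linear: [8, 22, 32, 39, 30, 17, 6], Circular: [38, 39, 38, 39]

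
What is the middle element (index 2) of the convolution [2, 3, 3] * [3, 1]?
Use y[k] = Σ_i a[i]·b[k-i] at k=2. y[2] = 3×1 + 3×3 = 12

12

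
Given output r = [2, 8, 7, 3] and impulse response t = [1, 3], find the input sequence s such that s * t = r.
Deconvolve r=[2, 8, 7, 3] by t=[1, 3]. Since t[0]=1, solve forward: s[0] = r[0] / 1 = 2; s[1] = (r[1] - 2×3) / 1 = 2; s[2] = (r[2] - 2×3) / 1 = 1. So s = [2, 2, 1]. Check by forward convolution: r[0] = 2×1 = 2; r[1] = 2×3 + 2×1 = 8; r[2] = 2×3 + 1×1 = 7; r[3] = 1×3 = 3

[2, 2, 1]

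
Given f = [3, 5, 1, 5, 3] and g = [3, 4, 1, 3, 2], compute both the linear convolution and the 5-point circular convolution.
Linear: y_lin[0] = 3×3 = 9; y_lin[1] = 3×4 + 5×3 = 27; y_lin[2] = 3×1 + 5×4 + 1×3 = 26; y_lin[3] = 3×3 + 5×1 + 1×4 + 5×3 = 33; y_lin[4] = 3×2 + 5×3 + 1×1 + 5×4 + 3×3 = 51; y_lin[5] = 5×2 + 1×3 + 5×1 + 3×4 = 30; y_lin[6] = 1×2 + 5×3 + 3×1 = 20; y_lin[7] = 5×2 + 3×3 = 19; y_lin[8] = 3×2 = 6 → [9, 27, 26, 33, 51, 30, 20, 19, 6]. Circular (length 5): y[0] = 3×3 + 5×2 + 1×3 + 5×1 + 3×4 = 39; y[1] = 3×4 + 5×3 + 1×2 + 5×3 + 3×1 = 47; y[2] = 3×1 + 5×4 + 1×3 + 5×2 + 3×3 = 45; y[3] = 3×3 + 5×1 + 1×4 + 5×3 + 3×2 = 39; y[4] = 3×2 + 5×3 + 1×1 + 5×4 + 3×3 = 51 → [39, 47, 45, 39, 51]

Linear: [9, 27, 26, 33, 51, 30, 20, 19, 6], Circular: [39, 47, 45, 39, 51]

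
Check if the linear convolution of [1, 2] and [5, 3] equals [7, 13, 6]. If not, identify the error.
Recompute linear convolution of [1, 2] and [5, 3]: y[0] = 1×5 = 5; y[1] = 1×3 + 2×5 = 13; y[2] = 2×3 = 6 → [5, 13, 6]. Compare to given [7, 13, 6]: they differ at index 0: given 7, correct 5, so answer: No

No. Error at index 0: given 7, correct 5.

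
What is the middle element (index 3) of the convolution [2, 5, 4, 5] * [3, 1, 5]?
Use y[k] = Σ_i a[i]·b[k-i] at k=3. y[3] = 5×5 + 4×1 + 5×3 = 44

44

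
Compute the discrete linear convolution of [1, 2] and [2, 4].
y[0] = 1×2 = 2; y[1] = 1×4 + 2×2 = 8; y[2] = 2×4 = 8

[2, 8, 8]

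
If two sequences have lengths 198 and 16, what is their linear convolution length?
Linear/full convolution length: m + n - 1 = 198 + 16 - 1 = 213

213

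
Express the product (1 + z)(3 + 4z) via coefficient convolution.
Ascending coefficients: a = [1, 1], b = [3, 4]. c[0] = 1×3 = 3; c[1] = 1×4 + 1×3 = 7; c[2] = 1×4 = 4. Result coefficients: [3, 7, 4] → 3 + 7z + 4z^2

3 + 7z + 4z^2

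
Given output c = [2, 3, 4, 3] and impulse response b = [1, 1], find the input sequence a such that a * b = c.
Deconvolve c=[2, 3, 4, 3] by b=[1, 1]. Since b[0]=1, solve forward: a[0] = c[0] / 1 = 2; a[1] = (c[1] - 2×1) / 1 = 1; a[2] = (c[2] - 1×1) / 1 = 3. So a = [2, 1, 3]. Check by forward convolution: c[0] = 2×1 = 2; c[1] = 2×1 + 1×1 = 3; c[2] = 1×1 + 3×1 = 4; c[3] = 3×1 = 3

[2, 1, 3]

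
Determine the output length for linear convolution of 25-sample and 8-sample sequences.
Linear/full convolution length: m + n - 1 = 25 + 8 - 1 = 32

32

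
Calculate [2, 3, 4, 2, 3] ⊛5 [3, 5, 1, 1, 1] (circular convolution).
Use y[k] = Σ_j u[j]·v[(k-j) mod 5]. y[0] = 2×3 + 3×1 + 4×1 + 2×1 + 3×5 = 30; y[1] = 2×5 + 3×3 + 4×1 + 2×1 + 3×1 = 28; y[2] = 2×1 + 3×5 + 4×3 + 2×1 + 3×1 = 34; y[3] = 2×1 + 3×1 + 4×5 + 2×3 + 3×1 = 34; y[4] = 2×1 + 3×1 + 4×1 + 2×5 + 3×3 = 28. Result: [30, 28, 34, 34, 28]

[30, 28, 34, 34, 28]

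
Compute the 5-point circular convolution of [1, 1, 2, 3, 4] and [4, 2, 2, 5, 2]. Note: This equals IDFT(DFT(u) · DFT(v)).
Either evaluate y[k] = Σ_j u[j]·v[(k-j) mod 5] directly, or use IDFT(DFT(u) · DFT(v)). y[0] = 1×4 + 1×2 + 2×5 + 3×2 + 4×2 = 30; y[1] = 1×2 + 1×4 + 2×2 + 3×5 + 4×2 = 33; y[2] = 1×2 + 1×2 + 2×4 + 3×2 + 4×5 = 38; y[3] = 1×5 + 1×2 + 2×2 + 3×4 + 4×2 = 31; y[4] = 1×2 + 1×5 + 2×2 + 3×2 + 4×4 = 33. Result: [30, 33, 38, 31, 33]

[30, 33, 38, 31, 33]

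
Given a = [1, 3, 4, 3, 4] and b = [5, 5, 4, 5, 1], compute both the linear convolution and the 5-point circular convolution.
Linear: y_lin[0] = 1×5 = 5; y_lin[1] = 1×5 + 3×5 = 20; y_lin[2] = 1×4 + 3×5 + 4×5 = 39; y_lin[3] = 1×5 + 3×4 + 4×5 + 3×5 = 52; y_lin[4] = 1×1 + 3×5 + 4×4 + 3×5 + 4×5 = 67; y_lin[5] = 3×1 + 4×5 + 3×4 + 4×5 = 55; y_lin[6] = 4×1 + 3×5 + 4×4 = 35; y_lin[7] = 3×1 + 4×5 = 23; y_lin[8] = 4×1 = 4 → [5, 20, 39, 52, 67, 55, 35, 23, 4]. Circular (length 5): y[0] = 1×5 + 3×1 + 4×5 + 3×4 + 4×5 = 60; y[1] = 1×5 + 3×5 + 4×1 + 3×5 + 4×4 = 55; y[2] = 1×4 + 3×5 + 4×5 + 3×1 + 4×5 = 62; y[3] = 1×5 + 3×4 + 4×5 + 3×5 + 4×1 = 56; y[4] = 1×1 + 3×5 + 4×4 + 3×5 + 4×5 = 67 → [60, 55, 62, 56, 67]

Linear: [5, 20, 39, 52, 67, 55, 35, 23, 4], Circular: [60, 55, 62, 56, 67]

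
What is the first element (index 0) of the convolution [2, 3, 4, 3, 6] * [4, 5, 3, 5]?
Use y[k] = Σ_i a[i]·b[k-i] at k=0. y[0] = 2×4 = 8

8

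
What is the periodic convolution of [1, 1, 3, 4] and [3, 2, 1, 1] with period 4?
Use y[k] = Σ_j f[j]·g[(k-j) mod 4]. y[0] = 1×3 + 1×1 + 3×1 + 4×2 = 15; y[1] = 1×2 + 1×3 + 3×1 + 4×1 = 12; y[2] = 1×1 + 1×2 + 3×3 + 4×1 = 16; y[3] = 1×1 + 1×1 + 3×2 + 4×3 = 20. Result: [15, 12, 16, 20]

[15, 12, 16, 20]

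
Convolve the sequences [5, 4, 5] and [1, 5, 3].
y[0] = 5×1 = 5; y[1] = 5×5 + 4×1 = 29; y[2] = 5×3 + 4×5 + 5×1 = 40; y[3] = 4×3 + 5×5 = 37; y[4] = 5×3 = 15

[5, 29, 40, 37, 15]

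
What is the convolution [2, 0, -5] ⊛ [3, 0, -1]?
y[0] = 2×3 = 6; y[1] = 2×0 + 0×3 = 0; y[2] = 2×-1 + 0×0 + -5×3 = -17; y[3] = 0×-1 + -5×0 = 0; y[4] = -5×-1 = 5

[6, 0, -17, 0, 5]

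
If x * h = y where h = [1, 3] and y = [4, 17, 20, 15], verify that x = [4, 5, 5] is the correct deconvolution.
Forward-compute [4, 5, 5] * [1, 3]: y[0] = 4×1 = 4; y[1] = 4×3 + 5×1 = 17; y[2] = 5×3 + 5×1 = 20; y[3] = 5×3 = 15 → [4, 17, 20, 15]. Matches given y = [4, 17, 20, 15], so verified.

Verified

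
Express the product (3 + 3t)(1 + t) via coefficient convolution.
Ascending coefficients: a = [3, 3], b = [1, 1]. c[0] = 3×1 = 3; c[1] = 3×1 + 3×1 = 6; c[2] = 3×1 = 3. Result coefficients: [3, 6, 3] → 3 + 6t + 3t^2

3 + 6t + 3t^2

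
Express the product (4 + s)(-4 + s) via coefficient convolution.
Ascending coefficients: a = [4, 1], b = [-4, 1]. c[0] = 4×-4 = -16; c[1] = 4×1 + 1×-4 = 0; c[2] = 1×1 = 1. Result coefficients: [-16, 0, 1] → -16 + s^2

-16 + s^2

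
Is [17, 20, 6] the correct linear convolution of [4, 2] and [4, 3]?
Recompute linear convolution of [4, 2] and [4, 3]: y[0] = 4×4 = 16; y[1] = 4×3 + 2×4 = 20; y[2] = 2×3 = 6 → [16, 20, 6]. Compare to given [17, 20, 6]: they differ at index 0: given 17, correct 16, so answer: No

No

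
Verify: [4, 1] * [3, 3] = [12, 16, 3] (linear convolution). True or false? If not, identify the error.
Recompute linear convolution of [4, 1] and [3, 3]: y[0] = 4×3 = 12; y[1] = 4×3 + 1×3 = 15; y[2] = 1×3 = 3 → [12, 15, 3]. Compare to given [12, 16, 3]: they differ at index 1: given 16, correct 15, so answer: No

No. Error at index 1: given 16, correct 15.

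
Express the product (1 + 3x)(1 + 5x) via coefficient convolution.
Ascending coefficients: a = [1, 3], b = [1, 5]. c[0] = 1×1 = 1; c[1] = 1×5 + 3×1 = 8; c[2] = 3×5 = 15. Result coefficients: [1, 8, 15] → 1 + 8x + 15x^2

1 + 8x + 15x^2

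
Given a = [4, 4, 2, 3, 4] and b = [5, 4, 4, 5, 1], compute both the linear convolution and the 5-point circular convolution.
Linear: y_lin[0] = 4×5 = 20; y_lin[1] = 4×4 + 4×5 = 36; y_lin[2] = 4×4 + 4×4 + 2×5 = 42; y_lin[3] = 4×5 + 4×4 + 2×4 + 3×5 = 59; y_lin[4] = 4×1 + 4×5 + 2×4 + 3×4 + 4×5 = 64; y_lin[5] = 4×1 + 2×5 + 3×4 + 4×4 = 42; y_lin[6] = 2×1 + 3×5 + 4×4 = 33; y_lin[7] = 3×1 + 4×5 = 23; y_lin[8] = 4×1 = 4 → [20, 36, 42, 59, 64, 42, 33, 23, 4]. Circular (length 5): y[0] = 4×5 + 4×1 + 2×5 + 3×4 + 4×4 = 62; y[1] = 4×4 + 4×5 + 2×1 + 3×5 + 4×4 = 69; y[2] = 4×4 + 4×4 + 2×5 + 3×1 + 4×5 = 65; y[3] = 4×5 + 4×4 + 2×4 + 3×5 + 4×1 = 63; y[4] = 4×1 + 4×5 + 2×4 + 3×4 + 4×5 = 64 → [62, 69, 65, 63, 64]

Linear: [20, 36, 42, 59, 64, 42, 33, 23, 4], Circular: [62, 69, 65, 63, 64]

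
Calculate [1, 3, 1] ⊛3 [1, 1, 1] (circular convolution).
Use y[k] = Σ_j x[j]·h[(k-j) mod 3]. y[0] = 1×1 + 3×1 + 1×1 = 5; y[1] = 1×1 + 3×1 + 1×1 = 5; y[2] = 1×1 + 3×1 + 1×1 = 5. Result: [5, 5, 5]

[5, 5, 5]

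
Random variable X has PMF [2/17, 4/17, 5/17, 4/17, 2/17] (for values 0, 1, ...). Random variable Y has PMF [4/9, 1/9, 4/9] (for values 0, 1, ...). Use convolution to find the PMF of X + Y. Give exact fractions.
P(X+Y=k) = Σ_i P(X=i)·P(Y=k-i) — a convolution of [2/17, 4/17, 5/17, 4/17, 2/17] and [4/9, 1/9, 4/9]. P(X+Y=0) = (2/17)×(4/9) = 8/153; P(X+Y=1) = (2/17)×(1/9) + (4/17)×(4/9) = 2/153 + 16/153 = 2/17; P(X+Y=2) = (2/17)×(4/9) + (4/17)×(1/9) + (5/17)×(4/9) = 8/153 + 4/153 + 20/153 = 32/153; P(X+Y=3) = (4/17)×(4/9) + (5/17)×(1/9) + (4/17)×(4/9) = 16/153 + 5/153 + 16/153 = 37/153; P(X+Y=4) = (5/17)×(4/9) + (4/17)×(1/9) + (2/17)×(4/9) = 20/153 + 4/153 + 8/153 = 32/153; P(X+Y=5) = (4/17)×(4/9) + (2/17)×(1/9) = 16/153 + 2/153 = 2/17; P(X+Y=6) = (2/17)×(4/9) = 8/153. PMF: [8/153, 2/17, 32/153, 37/153, 32/153, 2/17, 8/153] (sums to 1 ✓)

[8/153, 2/17, 32/153, 37/153, 32/153, 2/17, 8/153]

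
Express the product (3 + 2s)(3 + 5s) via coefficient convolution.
Ascending coefficients: a = [3, 2], b = [3, 5]. c[0] = 3×3 = 9; c[1] = 3×5 + 2×3 = 21; c[2] = 2×5 = 10. Result coefficients: [9, 21, 10] → 9 + 21s + 10s^2

9 + 21s + 10s^2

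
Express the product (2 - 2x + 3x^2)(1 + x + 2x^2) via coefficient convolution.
Ascending coefficients: a = [2, -2, 3], b = [1, 1, 2]. c[0] = 2×1 = 2; c[1] = 2×1 + -2×1 = 0; c[2] = 2×2 + -2×1 + 3×1 = 5; c[3] = -2×2 + 3×1 = -1; c[4] = 3×2 = 6. Result coefficients: [2, 0, 5, -1, 6] → 2 + 5x^2 - x^3 + 6x^4

2 + 5x^2 - x^3 + 6x^4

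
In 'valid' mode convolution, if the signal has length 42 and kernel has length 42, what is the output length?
'Valid' mode counts only positions where the kernel fully overlaps the signal: m - n + 1 = 42 - 42 + 1 = 1

1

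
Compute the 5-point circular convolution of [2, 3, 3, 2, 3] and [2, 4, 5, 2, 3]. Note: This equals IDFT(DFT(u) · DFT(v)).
Either evaluate y[k] = Σ_j u[j]·v[(k-j) mod 5] directly, or use IDFT(DFT(u) · DFT(v)). y[0] = 2×2 + 3×3 + 3×2 + 2×5 + 3×4 = 41; y[1] = 2×4 + 3×2 + 3×3 + 2×2 + 3×5 = 42; y[2] = 2×5 + 3×4 + 3×2 + 2×3 + 3×2 = 40; y[3] = 2×2 + 3×5 + 3×4 + 2×2 + 3×3 = 44; y[4] = 2×3 + 3×2 + 3×5 + 2×4 + 3×2 = 41. Result: [41, 42, 40, 44, 41]

[41, 42, 40, 44, 41]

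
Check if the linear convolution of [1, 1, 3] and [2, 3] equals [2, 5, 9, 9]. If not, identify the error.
Recompute linear convolution of [1, 1, 3] and [2, 3]: y[0] = 1×2 = 2; y[1] = 1×3 + 1×2 = 5; y[2] = 1×3 + 3×2 = 9; y[3] = 3×3 = 9 → [2, 5, 9, 9]. Given [2, 5, 9, 9] matches, so answer: Yes

Yes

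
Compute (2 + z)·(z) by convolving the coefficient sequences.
Ascending coefficients: a = [2, 1], b = [0, 1]. c[0] = 2×0 = 0; c[1] = 2×1 + 1×0 = 2; c[2] = 1×1 = 1. Result coefficients: [0, 2, 1] → 2z + z^2

2z + z^2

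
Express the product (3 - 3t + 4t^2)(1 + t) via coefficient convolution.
Ascending coefficients: a = [3, -3, 4], b = [1, 1]. c[0] = 3×1 = 3; c[1] = 3×1 + -3×1 = 0; c[2] = -3×1 + 4×1 = 1; c[3] = 4×1 = 4. Result coefficients: [3, 0, 1, 4] → 3 + t^2 + 4t^3

3 + t^2 + 4t^3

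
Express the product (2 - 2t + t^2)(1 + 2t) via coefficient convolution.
Ascending coefficients: a = [2, -2, 1], b = [1, 2]. c[0] = 2×1 = 2; c[1] = 2×2 + -2×1 = 2; c[2] = -2×2 + 1×1 = -3; c[3] = 1×2 = 2. Result coefficients: [2, 2, -3, 2] → 2 + 2t - 3t^2 + 2t^3

2 + 2t - 3t^2 + 2t^3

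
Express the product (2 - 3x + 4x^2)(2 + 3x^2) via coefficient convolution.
Ascending coefficients: a = [2, -3, 4], b = [2, 0, 3]. c[0] = 2×2 = 4; c[1] = 2×0 + -3×2 = -6; c[2] = 2×3 + -3×0 + 4×2 = 14; c[3] = -3×3 + 4×0 = -9; c[4] = 4×3 = 12. Result coefficients: [4, -6, 14, -9, 12] → 4 - 6x + 14x^2 - 9x^3 + 12x^4

4 - 6x + 14x^2 - 9x^3 + 12x^4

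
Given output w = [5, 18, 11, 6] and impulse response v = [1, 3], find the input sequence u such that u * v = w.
Deconvolve w=[5, 18, 11, 6] by v=[1, 3]. Since v[0]=1, solve forward: u[0] = w[0] / 1 = 5; u[1] = (w[1] - 5×3) / 1 = 3; u[2] = (w[2] - 3×3) / 1 = 2. So u = [5, 3, 2]. Check by forward convolution: w[0] = 5×1 = 5; w[1] = 5×3 + 3×1 = 18; w[2] = 3×3 + 2×1 = 11; w[3] = 2×3 = 6

[5, 3, 2]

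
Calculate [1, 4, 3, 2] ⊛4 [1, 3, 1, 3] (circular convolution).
Use y[k] = Σ_j x[j]·h[(k-j) mod 4]. y[0] = 1×1 + 4×3 + 3×1 + 2×3 = 22; y[1] = 1×3 + 4×1 + 3×3 + 2×1 = 18; y[2] = 1×1 + 4×3 + 3×1 + 2×3 = 22; y[3] = 1×3 + 4×1 + 3×3 + 2×1 = 18. Result: [22, 18, 22, 18]

[22, 18, 22, 18]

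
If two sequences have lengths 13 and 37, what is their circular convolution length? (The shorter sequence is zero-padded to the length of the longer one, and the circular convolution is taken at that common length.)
Circular convolution (zero-padding the shorter input) has length max(m, n) = max(13, 37) = 37

37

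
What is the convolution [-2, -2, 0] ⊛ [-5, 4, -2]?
y[0] = -2×-5 = 10; y[1] = -2×4 + -2×-5 = 2; y[2] = -2×-2 + -2×4 + 0×-5 = -4; y[3] = -2×-2 + 0×4 = 4; y[4] = 0×-2 = 0

[10, 2, -4, 4, 0]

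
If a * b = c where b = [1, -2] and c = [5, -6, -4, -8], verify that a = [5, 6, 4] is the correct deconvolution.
Forward-compute [5, 6, 4] * [1, -2]: c[0] = 5×1 = 5; c[1] = 5×-2 + 6×1 = -4; c[2] = 6×-2 + 4×1 = -8; c[3] = 4×-2 = -8 → [5, -4, -8, -8]. Does not match given c = [5, -6, -4, -8].

Not verified. [5, 6, 4] * [1, -2] = [5, -4, -8, -8], which differs from [5, -6, -4, -8] at index 1.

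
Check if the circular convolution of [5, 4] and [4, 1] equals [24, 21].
Recompute circular convolution of [5, 4] and [4, 1]: y[0] = 5×4 + 4×1 = 24; y[1] = 5×1 + 4×4 = 21 → [24, 21]. Given [24, 21] matches, so answer: Yes

Yes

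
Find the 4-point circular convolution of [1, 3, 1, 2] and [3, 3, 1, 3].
Use y[k] = Σ_j s[j]·t[(k-j) mod 4]. y[0] = 1×3 + 3×3 + 1×1 + 2×3 = 19; y[1] = 1×3 + 3×3 + 1×3 + 2×1 = 17; y[2] = 1×1 + 3×3 + 1×3 + 2×3 = 19; y[3] = 1×3 + 3×1 + 1×3 + 2×3 = 15. Result: [19, 17, 19, 15]

[19, 17, 19, 15]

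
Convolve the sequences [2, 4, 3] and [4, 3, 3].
y[0] = 2×4 = 8; y[1] = 2×3 + 4×4 = 22; y[2] = 2×3 + 4×3 + 3×4 = 30; y[3] = 4×3 + 3×3 = 21; y[4] = 3×3 = 9

[8, 22, 30, 21, 9]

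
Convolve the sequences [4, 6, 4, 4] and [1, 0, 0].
y[0] = 4×1 = 4; y[1] = 4×0 + 6×1 = 6; y[2] = 4×0 + 6×0 + 4×1 = 4; y[3] = 6×0 + 4×0 + 4×1 = 4; y[4] = 4×0 + 4×0 = 0; y[5] = 4×0 = 0

[4, 6, 4, 4, 0, 0]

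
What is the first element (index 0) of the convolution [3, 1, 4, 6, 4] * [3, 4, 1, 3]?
Use y[k] = Σ_i a[i]·b[k-i] at k=0. y[0] = 3×3 = 9

9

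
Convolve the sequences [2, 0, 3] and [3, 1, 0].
y[0] = 2×3 = 6; y[1] = 2×1 + 0×3 = 2; y[2] = 2×0 + 0×1 + 3×3 = 9; y[3] = 0×0 + 3×1 = 3; y[4] = 3×0 = 0

[6, 2, 9, 3, 0]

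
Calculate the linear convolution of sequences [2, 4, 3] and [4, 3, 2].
y[0] = 2×4 = 8; y[1] = 2×3 + 4×4 = 22; y[2] = 2×2 + 4×3 + 3×4 = 28; y[3] = 4×2 + 3×3 = 17; y[4] = 3×2 = 6

[8, 22, 28, 17, 6]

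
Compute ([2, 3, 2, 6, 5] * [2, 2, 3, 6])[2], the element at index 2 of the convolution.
Use y[k] = Σ_i a[i]·b[k-i] at k=2. y[2] = 2×3 + 3×2 + 2×2 = 16

16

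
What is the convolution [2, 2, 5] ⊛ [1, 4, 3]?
y[0] = 2×1 = 2; y[1] = 2×4 + 2×1 = 10; y[2] = 2×3 + 2×4 + 5×1 = 19; y[3] = 2×3 + 5×4 = 26; y[4] = 5×3 = 15

[2, 10, 19, 26, 15]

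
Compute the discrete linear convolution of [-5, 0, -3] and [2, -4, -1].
y[0] = -5×2 = -10; y[1] = -5×-4 + 0×2 = 20; y[2] = -5×-1 + 0×-4 + -3×2 = -1; y[3] = 0×-1 + -3×-4 = 12; y[4] = -3×-1 = 3

[-10, 20, -1, 12, 3]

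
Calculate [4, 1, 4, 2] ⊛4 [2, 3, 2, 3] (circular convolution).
Use y[k] = Σ_j f[j]·g[(k-j) mod 4]. y[0] = 4×2 + 1×3 + 4×2 + 2×3 = 25; y[1] = 4×3 + 1×2 + 4×3 + 2×2 = 30; y[2] = 4×2 + 1×3 + 4×2 + 2×3 = 25; y[3] = 4×3 + 1×2 + 4×3 + 2×2 = 30. Result: [25, 30, 25, 30]

[25, 30, 25, 30]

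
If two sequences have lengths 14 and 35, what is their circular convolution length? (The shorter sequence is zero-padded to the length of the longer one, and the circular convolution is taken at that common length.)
Circular convolution (zero-padding the shorter input) has length max(m, n) = max(14, 35) = 35

35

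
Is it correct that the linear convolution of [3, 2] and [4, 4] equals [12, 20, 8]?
Recompute linear convolution of [3, 2] and [4, 4]: y[0] = 3×4 = 12; y[1] = 3×4 + 2×4 = 20; y[2] = 2×4 = 8 → [12, 20, 8]. Given [12, 20, 8] matches, so answer: Yes

Yes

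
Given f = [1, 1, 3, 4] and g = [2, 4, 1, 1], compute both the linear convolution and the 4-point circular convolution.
Linear: y_lin[0] = 1×2 = 2; y_lin[1] = 1×4 + 1×2 = 6; y_lin[2] = 1×1 + 1×4 + 3×2 = 11; y_lin[3] = 1×1 + 1×1 + 3×4 + 4×2 = 22; y_lin[4] = 1×1 + 3×1 + 4×4 = 20; y_lin[5] = 3×1 + 4×1 = 7; y_lin[6] = 4×1 = 4 → [2, 6, 11, 22, 20, 7, 4]. Circular (length 4): y[0] = 1×2 + 1×1 + 3×1 + 4×4 = 22; y[1] = 1×4 + 1×2 + 3×1 + 4×1 = 13; y[2] = 1×1 + 1×4 + 3×2 + 4×1 = 15; y[3] = 1×1 + 1×1 + 3×4 + 4×2 = 22 → [22, 13, 15, 22]

Linear: [2, 6, 11, 22, 20, 7, 4], Circular: [22, 13, 15, 22]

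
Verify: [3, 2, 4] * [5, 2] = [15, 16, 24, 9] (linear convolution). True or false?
Recompute linear convolution of [3, 2, 4] and [5, 2]: y[0] = 3×5 = 15; y[1] = 3×2 + 2×5 = 16; y[2] = 2×2 + 4×5 = 24; y[3] = 4×2 = 8 → [15, 16, 24, 8]. Compare to given [15, 16, 24, 9]: they differ at index 3: given 9, correct 8, so answer: No

No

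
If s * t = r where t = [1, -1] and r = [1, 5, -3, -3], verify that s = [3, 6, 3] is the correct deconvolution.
Forward-compute [3, 6, 3] * [1, -1]: r[0] = 3×1 = 3; r[1] = 3×-1 + 6×1 = 3; r[2] = 6×-1 + 3×1 = -3; r[3] = 3×-1 = -3 → [3, 3, -3, -3]. Does not match given r = [1, 5, -3, -3].

Not verified. [3, 6, 3] * [1, -1] = [3, 3, -3, -3], which differs from [1, 5, -3, -3] at index 0.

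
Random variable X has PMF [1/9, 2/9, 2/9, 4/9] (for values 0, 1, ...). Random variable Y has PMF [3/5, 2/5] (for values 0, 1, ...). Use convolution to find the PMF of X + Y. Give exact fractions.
P(X+Y=k) = Σ_i P(X=i)·P(Y=k-i) — a convolution of [1/9, 2/9, 2/9, 4/9] and [3/5, 2/5]. P(X+Y=0) = (1/9)×(3/5) = 1/15; P(X+Y=1) = (1/9)×(2/5) + (2/9)×(3/5) = 2/45 + 2/15 = 8/45; P(X+Y=2) = (2/9)×(2/5) + (2/9)×(3/5) = 4/45 + 2/15 = 2/9; P(X+Y=3) = (2/9)×(2/5) + (4/9)×(3/5) = 4/45 + 4/15 = 16/45; P(X+Y=4) = (4/9)×(2/5) = 8/45. PMF: [1/15, 8/45, 2/9, 16/45, 8/45] (sums to 1 ✓)

[1/15, 8/45, 2/9, 16/45, 8/45]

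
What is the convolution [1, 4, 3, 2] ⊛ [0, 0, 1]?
y[0] = 1×0 = 0; y[1] = 1×0 + 4×0 = 0; y[2] = 1×1 + 4×0 + 3×0 = 1; y[3] = 4×1 + 3×0 + 2×0 = 4; y[4] = 3×1 + 2×0 = 3; y[5] = 2×1 = 2

[0, 0, 1, 4, 3, 2]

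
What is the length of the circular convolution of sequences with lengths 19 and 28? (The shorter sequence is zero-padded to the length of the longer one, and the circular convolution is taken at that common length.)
Circular convolution (zero-padding the shorter input) has length max(m, n) = max(19, 28) = 28

28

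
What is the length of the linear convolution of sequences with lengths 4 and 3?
Linear/full convolution length: m + n - 1 = 4 + 3 - 1 = 6

6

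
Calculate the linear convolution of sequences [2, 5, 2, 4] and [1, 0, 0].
y[0] = 2×1 = 2; y[1] = 2×0 + 5×1 = 5; y[2] = 2×0 + 5×0 + 2×1 = 2; y[3] = 5×0 + 2×0 + 4×1 = 4; y[4] = 2×0 + 4×0 = 0; y[5] = 4×0 = 0

[2, 5, 2, 4, 0, 0]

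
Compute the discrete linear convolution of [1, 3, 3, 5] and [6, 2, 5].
y[0] = 1×6 = 6; y[1] = 1×2 + 3×6 = 20; y[2] = 1×5 + 3×2 + 3×6 = 29; y[3] = 3×5 + 3×2 + 5×6 = 51; y[4] = 3×5 + 5×2 = 25; y[5] = 5×5 = 25

[6, 20, 29, 51, 25, 25]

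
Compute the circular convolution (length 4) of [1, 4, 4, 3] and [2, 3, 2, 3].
Use y[k] = Σ_j f[j]·g[(k-j) mod 4]. y[0] = 1×2 + 4×3 + 4×2 + 3×3 = 31; y[1] = 1×3 + 4×2 + 4×3 + 3×2 = 29; y[2] = 1×2 + 4×3 + 4×2 + 3×3 = 31; y[3] = 1×3 + 4×2 + 4×3 + 3×2 = 29. Result: [31, 29, 31, 29]

[31, 29, 31, 29]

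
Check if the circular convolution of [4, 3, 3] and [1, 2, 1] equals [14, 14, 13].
Recompute circular convolution of [4, 3, 3] and [1, 2, 1]: y[0] = 4×1 + 3×1 + 3×2 = 13; y[1] = 4×2 + 3×1 + 3×1 = 14; y[2] = 4×1 + 3×2 + 3×1 = 13 → [13, 14, 13]. Compare to given [14, 14, 13]: they differ at index 0: given 14, correct 13, so answer: No

No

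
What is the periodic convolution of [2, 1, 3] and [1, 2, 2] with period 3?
Use y[k] = Σ_j a[j]·b[(k-j) mod 3]. y[0] = 2×1 + 1×2 + 3×2 = 10; y[1] = 2×2 + 1×1 + 3×2 = 11; y[2] = 2×2 + 1×2 + 3×1 = 9. Result: [10, 11, 9]

[10, 11, 9]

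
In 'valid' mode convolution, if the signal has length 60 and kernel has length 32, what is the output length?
'Valid' mode counts only positions where the kernel fully overlaps the signal: m - n + 1 = 60 - 32 + 1 = 29

29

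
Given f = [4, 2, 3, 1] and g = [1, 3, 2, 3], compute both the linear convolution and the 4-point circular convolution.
Linear: y_lin[0] = 4×1 = 4; y_lin[1] = 4×3 + 2×1 = 14; y_lin[2] = 4×2 + 2×3 + 3×1 = 17; y_lin[3] = 4×3 + 2×2 + 3×3 + 1×1 = 26; y_lin[4] = 2×3 + 3×2 + 1×3 = 15; y_lin[5] = 3×3 + 1×2 = 11; y_lin[6] = 1×3 = 3 → [4, 14, 17, 26, 15, 11, 3]. Circular (length 4): y[0] = 4×1 + 2×3 + 3×2 + 1×3 = 19; y[1] = 4×3 + 2×1 + 3×3 + 1×2 = 25; y[2] = 4×2 + 2×3 + 3×1 + 1×3 = 20; y[3] = 4×3 + 2×2 + 3×3 + 1×1 = 26 → [19, 25, 20, 26]

Linear: [4, 14, 17, 26, 15, 11, 3], Circular: [19, 25, 20, 26]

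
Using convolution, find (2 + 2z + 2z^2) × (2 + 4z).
Ascending coefficients: a = [2, 2, 2], b = [2, 4]. c[0] = 2×2 = 4; c[1] = 2×4 + 2×2 = 12; c[2] = 2×4 + 2×2 = 12; c[3] = 2×4 = 8. Result coefficients: [4, 12, 12, 8] → 4 + 12z + 12z^2 + 8z^3

4 + 12z + 12z^2 + 8z^3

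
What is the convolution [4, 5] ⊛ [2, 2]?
y[0] = 4×2 = 8; y[1] = 4×2 + 5×2 = 18; y[2] = 5×2 = 10

[8, 18, 10]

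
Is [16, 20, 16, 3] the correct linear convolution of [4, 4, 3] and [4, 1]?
Recompute linear convolution of [4, 4, 3] and [4, 1]: y[0] = 4×4 = 16; y[1] = 4×1 + 4×4 = 20; y[2] = 4×1 + 3×4 = 16; y[3] = 3×1 = 3 → [16, 20, 16, 3]. Given [16, 20, 16, 3] matches, so answer: Yes

Yes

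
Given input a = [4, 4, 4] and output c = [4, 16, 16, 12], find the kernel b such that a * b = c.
Output length 4 = len(a) + len(b) - 1 ⇒ len(b) = 2. Solve b forward using b[k] = (c[k] - Σ_{i≥1} a[i]·b[k-i]) / a[0]: b[0] = c[0] / a[0] = 4 / 4 = 1; b[1] = (c[1] - 4×1) / a[0] = (16 - 4×1) / 4 = 3. So b = [1, 3]. Forward-check [4, 4, 4] * [1, 3]: c[0] = 4×1 = 4; c[1] = 4×3 + 4×1 = 16; c[2] = 4×3 + 4×1 = 16; c[3] = 4×3 = 12 → [4, 16, 16, 12] ✓

[1, 3]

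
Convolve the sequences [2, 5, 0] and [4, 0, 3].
y[0] = 2×4 = 8; y[1] = 2×0 + 5×4 = 20; y[2] = 2×3 + 5×0 + 0×4 = 6; y[3] = 5×3 + 0×0 = 15; y[4] = 0×3 = 0

[8, 20, 6, 15, 0]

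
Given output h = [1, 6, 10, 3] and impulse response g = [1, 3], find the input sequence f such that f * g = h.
Deconvolve h=[1, 6, 10, 3] by g=[1, 3]. Since g[0]=1, solve forward: f[0] = h[0] / 1 = 1; f[1] = (h[1] - 1×3) / 1 = 3; f[2] = (h[2] - 3×3) / 1 = 1. So f = [1, 3, 1]. Check by forward convolution: h[0] = 1×1 = 1; h[1] = 1×3 + 3×1 = 6; h[2] = 3×3 + 1×1 = 10; h[3] = 1×3 = 3

[1, 3, 1]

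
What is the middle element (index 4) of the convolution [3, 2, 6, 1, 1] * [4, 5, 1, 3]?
Use y[k] = Σ_i a[i]·b[k-i] at k=4. y[4] = 2×3 + 6×1 + 1×5 + 1×4 = 21

21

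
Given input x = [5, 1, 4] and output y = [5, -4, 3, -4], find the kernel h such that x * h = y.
Output length 4 = len(x) + len(h) - 1 ⇒ len(h) = 2. Solve h forward using h[k] = (y[k] - Σ_{i≥1} x[i]·h[k-i]) / x[0]: h[0] = y[0] / x[0] = 5 / 5 = 1; h[1] = (y[1] - 1×1) / x[0] = (-4 - 1×1) / 5 = -1. So h = [1, -1]. Forward-check [5, 1, 4] * [1, -1]: y[0] = 5×1 = 5; y[1] = 5×-1 + 1×1 = -4; y[2] = 1×-1 + 4×1 = 3; y[3] = 4×-1 = -4 → [5, -4, 3, -4] ✓

[1, -1]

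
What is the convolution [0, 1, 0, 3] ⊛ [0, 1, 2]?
y[0] = 0×0 = 0; y[1] = 0×1 + 1×0 = 0; y[2] = 0×2 + 1×1 + 0×0 = 1; y[3] = 1×2 + 0×1 + 3×0 = 2; y[4] = 0×2 + 3×1 = 3; y[5] = 3×2 = 6

[0, 0, 1, 2, 3, 6]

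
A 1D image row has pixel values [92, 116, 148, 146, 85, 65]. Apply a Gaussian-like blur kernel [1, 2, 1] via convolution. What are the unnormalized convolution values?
Convolve image row [92, 116, 148, 146, 85, 65] with kernel [1, 2, 1]: y[0] = 92×1 = 92; y[1] = 92×2 + 116×1 = 300; y[2] = 92×1 + 116×2 + 148×1 = 472; y[3] = 116×1 + 148×2 + 146×1 = 558; y[4] = 148×1 + 146×2 + 85×1 = 525; y[5] = 146×1 + 85×2 + 65×1 = 381; y[6] = 85×1 + 65×2 = 215; y[7] = 65×1 = 65 → [92, 300, 472, 558, 525, 381, 215, 65]. Normalization factor = sum(kernel) = 4.

[92, 300, 472, 558, 525, 381, 215, 65]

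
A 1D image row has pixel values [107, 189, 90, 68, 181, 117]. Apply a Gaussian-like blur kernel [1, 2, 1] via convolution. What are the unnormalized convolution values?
Convolve image row [107, 189, 90, 68, 181, 117] with kernel [1, 2, 1]: y[0] = 107×1 = 107; y[1] = 107×2 + 189×1 = 403; y[2] = 107×1 + 189×2 + 90×1 = 575; y[3] = 189×1 + 90×2 + 68×1 = 437; y[4] = 90×1 + 68×2 + 181×1 = 407; y[5] = 68×1 + 181×2 + 117×1 = 547; y[6] = 181×1 + 117×2 = 415; y[7] = 117×1 = 117 → [107, 403, 575, 437, 407, 547, 415, 117]. Normalization factor = sum(kernel) = 4.

[107, 403, 575, 437, 407, 547, 415, 117]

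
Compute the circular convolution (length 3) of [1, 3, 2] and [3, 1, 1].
Use y[k] = Σ_j x[j]·h[(k-j) mod 3]. y[0] = 1×3 + 3×1 + 2×1 = 8; y[1] = 1×1 + 3×3 + 2×1 = 12; y[2] = 1×1 + 3×1 + 2×3 = 10. Result: [8, 12, 10]

[8, 12, 10]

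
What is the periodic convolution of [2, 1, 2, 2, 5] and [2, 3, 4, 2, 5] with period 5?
Use y[k] = Σ_j f[j]·g[(k-j) mod 5]. y[0] = 2×2 + 1×5 + 2×2 + 2×4 + 5×3 = 36; y[1] = 2×3 + 1×2 + 2×5 + 2×2 + 5×4 = 42; y[2] = 2×4 + 1×3 + 2×2 + 2×5 + 5×2 = 35; y[3] = 2×2 + 1×4 + 2×3 + 2×2 + 5×5 = 43; y[4] = 2×5 + 1×2 + 2×4 + 2×3 + 5×2 = 36. Result: [36, 42, 35, 43, 36]

[36, 42, 35, 43, 36]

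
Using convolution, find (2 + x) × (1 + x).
Ascending coefficients: a = [2, 1], b = [1, 1]. c[0] = 2×1 = 2; c[1] = 2×1 + 1×1 = 3; c[2] = 1×1 = 1. Result coefficients: [2, 3, 1] → 2 + 3x + x^2

2 + 3x + x^2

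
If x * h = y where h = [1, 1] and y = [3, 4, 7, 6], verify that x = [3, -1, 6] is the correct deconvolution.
Forward-compute [3, -1, 6] * [1, 1]: y[0] = 3×1 = 3; y[1] = 3×1 + -1×1 = 2; y[2] = -1×1 + 6×1 = 5; y[3] = 6×1 = 6 → [3, 2, 5, 6]. Does not match given y = [3, 4, 7, 6].

Not verified. [3, -1, 6] * [1, 1] = [3, 2, 5, 6], which differs from [3, 4, 7, 6] at index 1.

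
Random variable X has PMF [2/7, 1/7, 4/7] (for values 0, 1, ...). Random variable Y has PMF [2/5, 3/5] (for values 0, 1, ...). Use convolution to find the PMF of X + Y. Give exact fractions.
P(X+Y=k) = Σ_i P(X=i)·P(Y=k-i) — a convolution of [2/7, 1/7, 4/7] and [2/5, 3/5]. P(X+Y=0) = (2/7)×(2/5) = 4/35; P(X+Y=1) = (2/7)×(3/5) + (1/7)×(2/5) = 6/35 + 2/35 = 8/35; P(X+Y=2) = (1/7)×(3/5) + (4/7)×(2/5) = 3/35 + 8/35 = 11/35; P(X+Y=3) = (4/7)×(3/5) = 12/35. PMF: [4/35, 8/35, 11/35, 12/35] (sums to 1 ✓)

[4/35, 8/35, 11/35, 12/35]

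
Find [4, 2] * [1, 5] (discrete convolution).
y[0] = 4×1 = 4; y[1] = 4×5 + 2×1 = 22; y[2] = 2×5 = 10

[4, 22, 10]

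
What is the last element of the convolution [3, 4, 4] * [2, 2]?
Use y[k] = Σ_i a[i]·b[k-i] at k=3. y[3] = 4×2 = 8

8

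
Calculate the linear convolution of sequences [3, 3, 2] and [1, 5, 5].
y[0] = 3×1 = 3; y[1] = 3×5 + 3×1 = 18; y[2] = 3×5 + 3×5 + 2×1 = 32; y[3] = 3×5 + 2×5 = 25; y[4] = 2×5 = 10

[3, 18, 32, 25, 10]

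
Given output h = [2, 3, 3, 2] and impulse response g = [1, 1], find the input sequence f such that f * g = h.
Deconvolve h=[2, 3, 3, 2] by g=[1, 1]. Since g[0]=1, solve forward: f[0] = h[0] / 1 = 2; f[1] = (h[1] - 2×1) / 1 = 1; f[2] = (h[2] - 1×1) / 1 = 2. So f = [2, 1, 2]. Check by forward convolution: h[0] = 2×1 = 2; h[1] = 2×1 + 1×1 = 3; h[2] = 1×1 + 2×1 = 3; h[3] = 2×1 = 2

[2, 1, 2]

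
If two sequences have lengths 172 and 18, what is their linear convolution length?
Linear/full convolution length: m + n - 1 = 172 + 18 - 1 = 189

189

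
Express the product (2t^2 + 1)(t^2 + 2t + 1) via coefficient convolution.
Ascending coefficients: a = [1, 0, 2], b = [1, 2, 1]. c[0] = 1×1 = 1; c[1] = 1×2 + 0×1 = 2; c[2] = 1×1 + 0×2 + 2×1 = 3; c[3] = 0×1 + 2×2 = 4; c[4] = 2×1 = 2. Result coefficients: [1, 2, 3, 4, 2] → 2t^4 + 4t^3 + 3t^2 + 2t + 1

2t^4 + 4t^3 + 3t^2 + 2t + 1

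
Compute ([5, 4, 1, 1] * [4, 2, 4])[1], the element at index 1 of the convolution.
Use y[k] = Σ_i a[i]·b[k-i] at k=1. y[1] = 5×2 + 4×4 = 26

26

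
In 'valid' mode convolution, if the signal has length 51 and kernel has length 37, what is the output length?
'Valid' mode counts only positions where the kernel fully overlaps the signal: m - n + 1 = 51 - 37 + 1 = 15

15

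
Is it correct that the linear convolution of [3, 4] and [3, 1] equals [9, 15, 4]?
Recompute linear convolution of [3, 4] and [3, 1]: y[0] = 3×3 = 9; y[1] = 3×1 + 4×3 = 15; y[2] = 4×1 = 4 → [9, 15, 4]. Given [9, 15, 4] matches, so answer: Yes

Yes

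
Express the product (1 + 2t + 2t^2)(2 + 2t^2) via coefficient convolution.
Ascending coefficients: a = [1, 2, 2], b = [2, 0, 2]. c[0] = 1×2 = 2; c[1] = 1×0 + 2×2 = 4; c[2] = 1×2 + 2×0 + 2×2 = 6; c[3] = 2×2 + 2×0 = 4; c[4] = 2×2 = 4. Result coefficients: [2, 4, 6, 4, 4] → 2 + 4t + 6t^2 + 4t^3 + 4t^4

2 + 4t + 6t^2 + 4t^3 + 4t^4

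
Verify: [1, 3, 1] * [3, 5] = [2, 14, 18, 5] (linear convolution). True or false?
Recompute linear convolution of [1, 3, 1] and [3, 5]: y[0] = 1×3 = 3; y[1] = 1×5 + 3×3 = 14; y[2] = 3×5 + 1×3 = 18; y[3] = 1×5 = 5 → [3, 14, 18, 5]. Compare to given [2, 14, 18, 5]: they differ at index 0: given 2, correct 3, so answer: No

No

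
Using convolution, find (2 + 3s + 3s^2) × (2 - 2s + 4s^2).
Ascending coefficients: a = [2, 3, 3], b = [2, -2, 4]. c[0] = 2×2 = 4; c[1] = 2×-2 + 3×2 = 2; c[2] = 2×4 + 3×-2 + 3×2 = 8; c[3] = 3×4 + 3×-2 = 6; c[4] = 3×4 = 12. Result coefficients: [4, 2, 8, 6, 12] → 4 + 2s + 8s^2 + 6s^3 + 12s^4

4 + 2s + 8s^2 + 6s^3 + 12s^4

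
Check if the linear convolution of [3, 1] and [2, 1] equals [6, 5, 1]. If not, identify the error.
Recompute linear convolution of [3, 1] and [2, 1]: y[0] = 3×2 = 6; y[1] = 3×1 + 1×2 = 5; y[2] = 1×1 = 1 → [6, 5, 1]. Given [6, 5, 1] matches, so answer: Yes

Yes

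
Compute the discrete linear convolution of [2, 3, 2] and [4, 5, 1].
y[0] = 2×4 = 8; y[1] = 2×5 + 3×4 = 22; y[2] = 2×1 + 3×5 + 2×4 = 25; y[3] = 3×1 + 2×5 = 13; y[4] = 2×1 = 2

[8, 22, 25, 13, 2]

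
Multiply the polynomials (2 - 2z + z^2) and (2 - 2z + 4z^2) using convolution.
Ascending coefficients: a = [2, -2, 1], b = [2, -2, 4]. c[0] = 2×2 = 4; c[1] = 2×-2 + -2×2 = -8; c[2] = 2×4 + -2×-2 + 1×2 = 14; c[3] = -2×4 + 1×-2 = -10; c[4] = 1×4 = 4. Result coefficients: [4, -8, 14, -10, 4] → 4 - 8z + 14z^2 - 10z^3 + 4z^4

4 - 8z + 14z^2 - 10z^3 + 4z^4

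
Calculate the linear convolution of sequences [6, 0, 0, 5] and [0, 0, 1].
y[0] = 6×0 = 0; y[1] = 6×0 + 0×0 = 0; y[2] = 6×1 + 0×0 + 0×0 = 6; y[3] = 0×1 + 0×0 + 5×0 = 0; y[4] = 0×1 + 5×0 = 0; y[5] = 5×1 = 5

[0, 0, 6, 0, 0, 5]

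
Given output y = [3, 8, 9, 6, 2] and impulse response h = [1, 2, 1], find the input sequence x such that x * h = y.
Deconvolve y=[3, 8, 9, 6, 2] by h=[1, 2, 1]. Since h[0]=1, solve forward: x[0] = y[0] / 1 = 3; x[1] = (y[1] - 3×2) / 1 = 2; x[2] = (y[2] - 2×2 - 3×1) / 1 = 2. So x = [3, 2, 2]. Check by forward convolution: y[0] = 3×1 = 3; y[1] = 3×2 + 2×1 = 8; y[2] = 3×1 + 2×2 + 2×1 = 9; y[3] = 2×1 + 2×2 = 6; y[4] = 2×1 = 2

[3, 2, 2]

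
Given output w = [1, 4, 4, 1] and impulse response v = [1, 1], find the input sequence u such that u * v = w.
Deconvolve w=[1, 4, 4, 1] by v=[1, 1]. Since v[0]=1, solve forward: u[0] = w[0] / 1 = 1; u[1] = (w[1] - 1×1) / 1 = 3; u[2] = (w[2] - 3×1) / 1 = 1. So u = [1, 3, 1]. Check by forward convolution: w[0] = 1×1 = 1; w[1] = 1×1 + 3×1 = 4; w[2] = 3×1 + 1×1 = 4; w[3] = 1×1 = 1

[1, 3, 1]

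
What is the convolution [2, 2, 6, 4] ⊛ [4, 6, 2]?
y[0] = 2×4 = 8; y[1] = 2×6 + 2×4 = 20; y[2] = 2×2 + 2×6 + 6×4 = 40; y[3] = 2×2 + 6×6 + 4×4 = 56; y[4] = 6×2 + 4×6 = 36; y[5] = 4×2 = 8

[8, 20, 40, 56, 36, 8]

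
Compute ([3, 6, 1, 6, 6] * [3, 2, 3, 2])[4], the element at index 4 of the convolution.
Use y[k] = Σ_i a[i]·b[k-i] at k=4. y[4] = 6×2 + 1×3 + 6×2 + 6×3 = 45

45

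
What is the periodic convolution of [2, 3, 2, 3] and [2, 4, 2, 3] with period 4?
Use y[k] = Σ_j f[j]·g[(k-j) mod 4]. y[0] = 2×2 + 3×3 + 2×2 + 3×4 = 29; y[1] = 2×4 + 3×2 + 2×3 + 3×2 = 26; y[2] = 2×2 + 3×4 + 2×2 + 3×3 = 29; y[3] = 2×3 + 3×2 + 2×4 + 3×2 = 26. Result: [29, 26, 29, 26]

[29, 26, 29, 26]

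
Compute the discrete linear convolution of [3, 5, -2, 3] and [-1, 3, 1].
y[0] = 3×-1 = -3; y[1] = 3×3 + 5×-1 = 4; y[2] = 3×1 + 5×3 + -2×-1 = 20; y[3] = 5×1 + -2×3 + 3×-1 = -4; y[4] = -2×1 + 3×3 = 7; y[5] = 3×1 = 3

[-3, 4, 20, -4, 7, 3]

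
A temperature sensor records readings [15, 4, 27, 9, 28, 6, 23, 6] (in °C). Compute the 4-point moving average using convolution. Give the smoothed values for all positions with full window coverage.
4-point moving average kernel = [1, 1, 1, 1]. Apply in 'valid' mode (full window coverage): avg[0] = (15 + 4 + 27 + 9) / 4 = 13.75; avg[1] = (4 + 27 + 9 + 28) / 4 = 17.0; avg[2] = (27 + 9 + 28 + 6) / 4 = 17.5; avg[3] = (9 + 28 + 6 + 23) / 4 = 16.5; avg[4] = (28 + 6 + 23 + 6) / 4 = 15.75. Smoothed values: [13.75, 17.0, 17.5, 16.5, 15.75]

[13.75, 17.0, 17.5, 16.5, 15.75]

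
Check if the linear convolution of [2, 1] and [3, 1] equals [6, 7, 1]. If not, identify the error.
Recompute linear convolution of [2, 1] and [3, 1]: y[0] = 2×3 = 6; y[1] = 2×1 + 1×3 = 5; y[2] = 1×1 = 1 → [6, 5, 1]. Compare to given [6, 7, 1]: they differ at index 1: given 7, correct 5, so answer: No

No. Error at index 1: given 7, correct 5.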